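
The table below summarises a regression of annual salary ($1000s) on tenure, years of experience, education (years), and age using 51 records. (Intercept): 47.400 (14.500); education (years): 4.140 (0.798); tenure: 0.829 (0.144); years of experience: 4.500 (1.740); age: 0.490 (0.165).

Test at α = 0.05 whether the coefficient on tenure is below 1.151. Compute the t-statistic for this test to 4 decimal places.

Read off: b = 0.829, SE = 0.144 for tenure.
H₀: β₁ = 1.151 vs H₁: β₁ < 1.151.
t = (0.829 − 1.151) / 0.144 = -2.2361.
df = n − k − 1 = 51 − 4 − 1 = 46.
One-sided p ≈ 0.0151, which is < 0.05, so reject H₀.
There is evidence that the true slope on tenure is below 1.151 $1000s per unit, holding the other predictors fixed.

t = -2.2361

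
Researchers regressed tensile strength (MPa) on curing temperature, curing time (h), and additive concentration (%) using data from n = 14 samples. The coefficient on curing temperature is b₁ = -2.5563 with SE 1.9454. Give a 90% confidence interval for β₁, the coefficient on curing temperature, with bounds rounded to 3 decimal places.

df = n − k − 1 = 14 − 3 − 1 = 10.
t* = t_{0.05, 10} = 1.812461.
Margin = t* × SE = 1.812461 × 1.9454 = 3.52596.
CI: -2.5563 ± 3.52596 → (-6.082, 0.970).
With 90% confidence, each one-unit increase in curing temperature is associated with a change of between -6.082 and 0.970 MPa in tensile strength, holding the other predictors fixed.

(-6.082, 0.970)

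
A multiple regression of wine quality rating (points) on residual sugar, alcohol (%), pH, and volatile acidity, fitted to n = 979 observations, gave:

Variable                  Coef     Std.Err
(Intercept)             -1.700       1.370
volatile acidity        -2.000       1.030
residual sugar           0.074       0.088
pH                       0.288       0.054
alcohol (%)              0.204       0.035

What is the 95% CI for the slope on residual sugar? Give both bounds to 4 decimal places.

(-0.0987, 0.2467)

Read off: b = 0.074, SE = 0.088 for residual sugar.
df = n − k − 1 = 979 − 4 − 1 = 974.
t* = t_{0.025, 974} = 1.962403.
Margin = t* × SE = 1.962403 × 0.088 = 0.172691.
CI: 0.074 ± 0.172691 → (-0.0987, 0.2467).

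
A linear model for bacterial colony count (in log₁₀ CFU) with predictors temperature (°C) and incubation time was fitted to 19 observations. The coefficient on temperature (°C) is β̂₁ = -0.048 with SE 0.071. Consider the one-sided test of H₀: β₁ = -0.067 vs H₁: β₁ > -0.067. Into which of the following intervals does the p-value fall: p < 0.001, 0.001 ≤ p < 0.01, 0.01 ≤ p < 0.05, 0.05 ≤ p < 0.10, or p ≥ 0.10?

p ≥ 0.10

t = (-0.048 − (-0.067)) / 0.071 = 0.268.
df = n − k − 1 = 19 − 2 − 1 = 16.
One-sided p = P(T_{16} > t) ≈ 0.3962.
So p ≥ 0.10.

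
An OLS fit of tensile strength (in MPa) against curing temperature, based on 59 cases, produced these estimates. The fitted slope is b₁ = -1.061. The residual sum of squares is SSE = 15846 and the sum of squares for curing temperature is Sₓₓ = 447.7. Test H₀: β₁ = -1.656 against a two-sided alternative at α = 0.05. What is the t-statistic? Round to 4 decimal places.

t = 0.7551

MSE = SSE/(n − 2) = 15846/57 = 278.
SE(b₁) = √(MSE/Sₓₓ) = √(278/447.7) = 0.788005.
t = (-1.061 − (-1.656)) / 0.788005 = 0.7551.
df = n − 2 = 57.
Two-sided p ≈ 0.4533, which is ≥ 0.05, so fail to reject H₀.
The data are consistent with a true slope of -1.656 MPa per unit of curing temperature.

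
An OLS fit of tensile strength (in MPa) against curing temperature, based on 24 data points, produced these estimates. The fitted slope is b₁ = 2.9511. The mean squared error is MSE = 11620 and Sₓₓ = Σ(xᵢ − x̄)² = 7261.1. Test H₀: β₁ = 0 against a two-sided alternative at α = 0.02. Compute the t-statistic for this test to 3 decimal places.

t = 2.333

SE(b₁) = √(MSE/Sₓₓ) = √(11620/7261.1) = 1.26503.
t = 2.9511 / 1.26503 = 2.333.
df = n − 2 = 22.
Two-sided p ≈ 0.0292, which is ≥ 0.02, so fail to reject H₀.
The data do not give significant evidence of an association between curing temperature and tensile strength.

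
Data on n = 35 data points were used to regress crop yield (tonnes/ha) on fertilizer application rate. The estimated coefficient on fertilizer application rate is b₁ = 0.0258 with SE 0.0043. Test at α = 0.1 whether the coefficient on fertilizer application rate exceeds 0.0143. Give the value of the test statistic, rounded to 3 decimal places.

H₀: β₁ = 0.0143 vs H₁: β₁ > 0.0143.
t = (b₁ − β₁⁰)/SE = (0.0258 − 0.0143) / 0.0043 = 2.674.
df = n − 2 = 35 − 2 = 33.
One-sided p ≈ 0.0058, which is < 0.1, so reject H₀.
There is evidence that the true slope on fertilizer application rate exceeds 0.0143 tonnes/ha per unit.

t = 2.674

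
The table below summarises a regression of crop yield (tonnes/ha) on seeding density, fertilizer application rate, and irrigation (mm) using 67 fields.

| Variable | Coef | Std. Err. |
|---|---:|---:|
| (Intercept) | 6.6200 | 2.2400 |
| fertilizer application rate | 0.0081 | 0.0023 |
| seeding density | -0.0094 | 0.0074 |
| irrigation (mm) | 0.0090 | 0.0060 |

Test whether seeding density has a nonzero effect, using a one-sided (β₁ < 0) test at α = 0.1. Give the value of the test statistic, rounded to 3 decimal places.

Read off: b = -0.0094, SE = 0.0074 for seeding density.
H₀: β₁ = 0 vs H₁: β₁ < 0.
t = -0.0094 / 0.0074 = -1.270.
df = n − k − 1 = 67 − 3 − 1 = 63.
One-sided p ≈ 0.1043, which is ≥ 0.1, so fail to reject H₀.
The data do not give significant evidence that the true slope on seeding density is negative, holding the other predictors fixed.

t = -1.270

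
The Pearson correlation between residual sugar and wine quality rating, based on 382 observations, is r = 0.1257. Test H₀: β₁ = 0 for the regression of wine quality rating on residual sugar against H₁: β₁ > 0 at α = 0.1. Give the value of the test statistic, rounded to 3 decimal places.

t = 2.470

t = r·√(n − 2)/√(1 − r²) = 0.1257·√380/√0.9842 = 2.470.
df = n − 2 = 380.
One-sided p ≈ 0.0070, which is < 0.1, so reject H₀.
There is evidence of a linear association between residual sugar and wine quality rating.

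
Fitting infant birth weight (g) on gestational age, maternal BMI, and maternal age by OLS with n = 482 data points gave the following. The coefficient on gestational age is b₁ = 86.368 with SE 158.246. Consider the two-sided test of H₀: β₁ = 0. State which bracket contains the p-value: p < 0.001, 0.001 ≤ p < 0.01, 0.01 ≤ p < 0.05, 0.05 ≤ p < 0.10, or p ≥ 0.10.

t = 86.368 / 158.246 = 0.546.
df = n − k − 1 = 482 − 3 − 1 = 478.
Two-sided p = 2·P(T_{478} > |t|) ≈ 0.5855.
So p ≥ 0.10.

p ≥ 0.10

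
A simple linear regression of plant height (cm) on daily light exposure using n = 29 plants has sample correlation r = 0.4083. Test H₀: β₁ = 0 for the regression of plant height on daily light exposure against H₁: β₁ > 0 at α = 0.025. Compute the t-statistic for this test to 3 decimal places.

t = r·√(n − 2)/√(1 − r²) = 0.4083·√27/√0.833291 = 2.324.
df = n − 2 = 27.
One-sided p ≈ 0.0139, which is < 0.025, so reject H₀.
There is evidence of a linear association between daily light exposure and plant height.

t = 2.324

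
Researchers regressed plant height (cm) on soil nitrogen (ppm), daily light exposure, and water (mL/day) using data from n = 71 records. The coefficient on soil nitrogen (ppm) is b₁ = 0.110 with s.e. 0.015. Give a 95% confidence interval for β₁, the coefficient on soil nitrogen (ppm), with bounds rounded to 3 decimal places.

df = n − k − 1 = 71 − 3 − 1 = 67.
t* = t_{0.025, 67} = 1.996008.
Margin = t* × SE = 1.996008 × 0.015 = 0.02994.
CI: 0.110 ± 0.02994 → (0.080, 0.140).
With 95% confidence, each one-unit increase in soil nitrogen (ppm) is associated with a change of between 0.080 and 0.140 cm in plant height, holding the other predictors fixed.

(0.080, 0.140)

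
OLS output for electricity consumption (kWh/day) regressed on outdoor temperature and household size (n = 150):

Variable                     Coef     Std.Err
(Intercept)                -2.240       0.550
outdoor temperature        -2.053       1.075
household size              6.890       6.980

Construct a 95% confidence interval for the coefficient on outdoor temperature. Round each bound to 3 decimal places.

(-4.177, 0.071)

Read off: b = -2.053, SE = 1.075 for outdoor temperature.
df = n − k − 1 = 150 − 2 − 1 = 147.
t* = t_{0.025, 147} = 1.976233.
Margin = t* × SE = 1.976233 × 1.075 = 2.12445.
CI: -2.053 ± 2.12445 → (-4.177, 0.071).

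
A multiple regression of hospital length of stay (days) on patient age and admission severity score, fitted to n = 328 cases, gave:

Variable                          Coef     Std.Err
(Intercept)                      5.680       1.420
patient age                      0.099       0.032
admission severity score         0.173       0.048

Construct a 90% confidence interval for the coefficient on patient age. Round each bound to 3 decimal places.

(0.046, 0.152)

Read off: b = 0.099, SE = 0.032 for patient age.
df = n − k − 1 = 328 − 2 − 1 = 325.
t* = t_{0.05, 325} = 1.649556.
Margin = t* × SE = 1.649556 × 0.032 = 0.05279.
CI: 0.099 ± 0.05279 → (0.046, 0.152).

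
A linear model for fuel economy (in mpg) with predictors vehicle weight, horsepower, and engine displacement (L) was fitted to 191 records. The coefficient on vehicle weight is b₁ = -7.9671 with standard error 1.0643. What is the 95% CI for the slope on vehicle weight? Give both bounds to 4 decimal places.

(-10.0667, -5.8675)

df = n − k − 1 = 191 − 3 − 1 = 187.
t* = t_{0.025, 187} = 1.972731.
Margin = t* × SE = 1.972731 × 1.0643 = 2.099578.
CI: -7.9671 ± 2.099578 → (-10.0667, -5.8675).
With 95% confidence, each one-unit increase in vehicle weight is associated with a change of between -10.0667 and -5.8675 mpg in fuel economy, holding the other predictors fixed.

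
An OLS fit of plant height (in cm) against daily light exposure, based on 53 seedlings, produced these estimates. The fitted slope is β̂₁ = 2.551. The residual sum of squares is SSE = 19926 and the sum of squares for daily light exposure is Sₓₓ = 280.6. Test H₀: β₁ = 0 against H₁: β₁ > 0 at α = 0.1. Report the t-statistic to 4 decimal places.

t = 2.1619

MSE = SSE/(n − 2) = 19926/51 = 390.706.
SE(β̂₁) = √(MSE/Sₓₓ) = √(390.706/280.6) = 1.18.
t = 2.551 / 1.18 = 2.1619.
df = n − 2 = 51.
One-sided p ≈ 0.0177, which is < 0.1, so reject H₀.
There is evidence that the true slope on daily light exposure is positive.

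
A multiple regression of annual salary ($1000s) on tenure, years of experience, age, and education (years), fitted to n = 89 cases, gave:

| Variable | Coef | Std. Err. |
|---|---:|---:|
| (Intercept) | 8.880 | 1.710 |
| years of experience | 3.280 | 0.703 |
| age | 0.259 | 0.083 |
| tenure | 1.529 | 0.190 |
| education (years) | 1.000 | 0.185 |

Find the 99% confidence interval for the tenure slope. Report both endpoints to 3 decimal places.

Read off: b = 1.529, SE = 0.190 for tenure.
df = n − k − 1 = 89 − 4 − 1 = 84.
t* = t_{0.005, 84} = 2.635632.
Margin = t* × SE = 2.635632 × 0.190 = 0.50077.
CI: 1.529 ± 0.50077 → (1.028, 2.030).

(1.028, 2.030)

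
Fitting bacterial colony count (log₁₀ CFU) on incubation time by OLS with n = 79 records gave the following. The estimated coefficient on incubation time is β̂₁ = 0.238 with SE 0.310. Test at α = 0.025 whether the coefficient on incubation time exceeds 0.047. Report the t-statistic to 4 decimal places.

H₀: β₁ = 0.047 vs H₁: β₁ > 0.047.
t = (β̂₁ − β₁⁰)/SE = (0.238 − 0.047) / 0.310 = 0.6161.
df = n − 2 = 79 − 2 = 77.
One-sided p ≈ 0.2698, which is ≥ 0.025, so fail to reject H₀.
The data do not give significant evidence that the true slope on incubation time exceeds 0.047 log₁₀ CFU per unit.

t = 0.6161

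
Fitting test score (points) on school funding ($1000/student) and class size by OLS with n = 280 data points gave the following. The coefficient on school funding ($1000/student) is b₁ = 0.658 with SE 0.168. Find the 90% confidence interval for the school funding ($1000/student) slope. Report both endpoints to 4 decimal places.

(0.3807, 0.9353)

df = n − k − 1 = 280 − 2 − 1 = 277.
t* = t_{0.05, 277} = 1.650373.
Margin = t* × SE = 1.650373 × 0.168 = 0.277263.
CI: 0.658 ± 0.277263 → (0.3807, 0.9353).
With 90% confidence, each one-unit increase in school funding ($1000/student) is associated with a change of between 0.3807 and 0.9353 points in test score, holding the other predictors fixed.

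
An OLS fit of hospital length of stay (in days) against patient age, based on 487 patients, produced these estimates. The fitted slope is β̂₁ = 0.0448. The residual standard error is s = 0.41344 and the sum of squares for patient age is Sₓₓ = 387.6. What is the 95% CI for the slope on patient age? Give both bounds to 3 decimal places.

SE(β̂₁) = s/√Sₓₓ = 0.41344/√387.6 = 0.0210001.
df = n − 2 = 485.
t* = t_{0.025, 485} = 1.964867.
Margin = t* × SE = 1.964867 × 0.0210001 = 0.04126.
CI: 0.0448 ± 0.04126 → (0.004, 0.086).
With 95% confidence, each one-unit increase in patient age is associated with a change of between 0.004 and 0.086 days in hospital length of stay.

(0.004, 0.086)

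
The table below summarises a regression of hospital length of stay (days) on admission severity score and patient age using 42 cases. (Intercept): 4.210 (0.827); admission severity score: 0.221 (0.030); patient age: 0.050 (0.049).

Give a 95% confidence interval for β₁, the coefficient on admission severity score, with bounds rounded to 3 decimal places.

(0.160, 0.282)

Read off: b = 0.221, SE = 0.030 for admission severity score.
df = n − k − 1 = 42 − 2 − 1 = 39.
t* = t_{0.025, 39} = 2.022691.
Margin = t* × SE = 2.022691 × 0.030 = 0.06068.
CI: 0.221 ± 0.06068 → (0.160, 0.282).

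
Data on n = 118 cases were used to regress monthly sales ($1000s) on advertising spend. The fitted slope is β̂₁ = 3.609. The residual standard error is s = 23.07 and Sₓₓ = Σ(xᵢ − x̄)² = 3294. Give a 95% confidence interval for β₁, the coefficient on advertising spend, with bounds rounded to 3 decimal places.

(2.813, 4.405)

SE(β̂₁) = s/√Sₓₓ = 23.07/√3294 = 0.401963.
df = n − 2 = 116.
t* = t_{0.025, 116} = 1.980626.
Margin = t* × SE = 1.980626 × 0.401963 = 0.79614.
CI: 3.609 ± 0.79614 → (2.813, 4.405).
With 95% confidence, each one-unit increase in advertising spend is associated with a change of between 2.813 and 4.405 $1000s in monthly sales.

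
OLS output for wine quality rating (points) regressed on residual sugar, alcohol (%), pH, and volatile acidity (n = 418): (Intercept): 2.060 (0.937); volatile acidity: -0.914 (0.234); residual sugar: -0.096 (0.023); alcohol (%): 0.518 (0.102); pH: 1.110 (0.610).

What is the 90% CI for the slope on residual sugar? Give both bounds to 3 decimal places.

(-0.134, -0.058)

Read off: b = -0.096, SE = 0.023 for residual sugar.
df = n − k − 1 = 418 − 4 − 1 = 413.
t* = t_{0.05, 413} = 1.648551.
Margin = t* × SE = 1.648551 × 0.023 = 0.03792.
CI: -0.096 ± 0.03792 → (-0.134, -0.058).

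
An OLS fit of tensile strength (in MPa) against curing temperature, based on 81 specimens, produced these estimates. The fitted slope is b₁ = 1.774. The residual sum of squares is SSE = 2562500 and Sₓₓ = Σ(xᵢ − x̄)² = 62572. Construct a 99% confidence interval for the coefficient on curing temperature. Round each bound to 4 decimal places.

MSE = SSE/(n − 2) = 2562500/79 = 32436.7.
SE(b₁) = √(MSE/Sₓₓ) = √(32436.7/62572) = 0.719993.
df = n − 2 = 79.
t* = t_{0.005, 79} = 2.639505.
Margin = t* × SE = 2.639505 × 0.719993 = 1.900425.
CI: 1.774 ± 1.900425 → (-0.1264, 3.6744).
With 99% confidence, each one-unit increase in curing temperature is associated with a change of between -0.1264 and 3.6744 MPa in tensile strength.

(-0.1264, 3.6744)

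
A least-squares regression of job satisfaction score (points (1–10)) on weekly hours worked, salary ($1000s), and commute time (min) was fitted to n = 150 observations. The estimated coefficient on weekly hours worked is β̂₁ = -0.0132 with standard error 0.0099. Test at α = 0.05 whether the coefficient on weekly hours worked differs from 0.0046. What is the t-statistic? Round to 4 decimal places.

H₀: β₁ = 0.0046 vs H₁: β₁ ≠ 0.0046.
t = (β̂₁ − β₁⁰)/SE = (-0.0132 − 0.0046) / 0.0099 = -1.7980.
df = n − k − 1 = 150 − 3 − 1 = 146.
Two-sided p ≈ 0.0742, which is ≥ 0.05, so fail to reject H₀.
The data are consistent with a true slope of 0.0046 points (1–10) per unit of weekly hours worked, holding the other predictors fixed.

t = -1.7980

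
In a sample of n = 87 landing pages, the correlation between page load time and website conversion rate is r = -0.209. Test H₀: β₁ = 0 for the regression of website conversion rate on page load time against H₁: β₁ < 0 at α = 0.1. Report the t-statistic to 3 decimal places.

t = r·√(n − 2)/√(1 − r²) = -0.209·√85/√0.956319 = -1.970.
df = n − 2 = 85.
One-sided p ≈ 0.0260, which is < 0.1, so reject H₀.
There is evidence of a linear association between page load time and website conversion rate.

t = -1.970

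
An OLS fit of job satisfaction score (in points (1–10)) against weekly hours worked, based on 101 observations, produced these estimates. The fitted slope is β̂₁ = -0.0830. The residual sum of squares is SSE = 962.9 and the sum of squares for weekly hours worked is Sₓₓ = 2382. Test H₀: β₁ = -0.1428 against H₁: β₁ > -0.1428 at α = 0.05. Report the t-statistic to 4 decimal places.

t = 0.9358

MSE = SSE/(n − 2) = 962.9/99 = 9.72626.
SE(β̂₁) = √(MSE/Sₓₓ) = √(9.72626/2382) = 0.0639002.
t = (-0.0830 − (-0.1428)) / 0.0639002 = 0.9358.
df = n − 2 = 99.
One-sided p ≈ 0.1758, which is ≥ 0.05, so fail to reject H₀.
The data do not give significant evidence that the true slope on weekly hours worked exceeds -0.1428 points (1–10) per unit.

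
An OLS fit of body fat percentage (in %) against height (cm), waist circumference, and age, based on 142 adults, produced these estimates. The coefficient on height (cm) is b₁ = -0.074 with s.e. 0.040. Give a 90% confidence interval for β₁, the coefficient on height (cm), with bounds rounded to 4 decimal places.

df = n − k − 1 = 142 − 3 − 1 = 138.
t* = t_{0.05, 138} = 1.65597.
Margin = t* × SE = 1.65597 × 0.040 = 0.066239.
CI: -0.074 ± 0.066239 → (-0.1402, -0.0078).
With 90% confidence, each one-unit increase in height (cm) is associated with a change of between -0.1402 and -0.0078 % in body fat percentage, holding the other predictors fixed.

(-0.1402, -0.0078)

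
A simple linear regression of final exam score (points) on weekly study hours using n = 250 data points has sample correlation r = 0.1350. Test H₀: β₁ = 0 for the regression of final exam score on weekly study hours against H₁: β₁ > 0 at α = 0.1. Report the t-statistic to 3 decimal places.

t = 2.146

t = r·√(n − 2)/√(1 − r²) = 0.1350·√248/√0.981775 = 2.146.
df = n − 2 = 248.
One-sided p ≈ 0.0164, which is < 0.1, so reject H₀.
There is evidence of a linear association between weekly study hours and final exam score.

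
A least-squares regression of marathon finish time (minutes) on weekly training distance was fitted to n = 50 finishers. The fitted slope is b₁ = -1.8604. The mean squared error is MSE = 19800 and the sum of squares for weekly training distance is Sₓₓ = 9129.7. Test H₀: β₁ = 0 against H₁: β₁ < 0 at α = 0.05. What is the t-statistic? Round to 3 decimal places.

t = -1.263

SE(b₁) = √(MSE/Sₓₓ) = √(19800/9129.7) = 1.47267.
t = -1.8604 / 1.47267 = -1.263.
df = n − 2 = 48.
One-sided p ≈ 0.1063, which is ≥ 0.05, so fail to reject H₀.
The data do not give significant evidence that the true slope on weekly training distance is negative.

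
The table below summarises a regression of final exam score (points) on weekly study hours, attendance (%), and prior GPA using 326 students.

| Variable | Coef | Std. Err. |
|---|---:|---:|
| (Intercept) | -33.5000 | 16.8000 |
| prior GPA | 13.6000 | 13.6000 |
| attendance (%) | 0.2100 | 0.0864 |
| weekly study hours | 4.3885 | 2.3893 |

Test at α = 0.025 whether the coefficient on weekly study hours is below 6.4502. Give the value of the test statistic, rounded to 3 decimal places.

Read off: b = 4.3885, SE = 2.3893 for weekly study hours.
H₀: β₁ = 6.4502 vs H₁: β₁ < 6.4502.
t = (4.3885 − 6.4502) / 2.3893 = -0.863.
df = n − k − 1 = 326 − 3 − 1 = 322.
One-sided p ≈ 0.1944, which is ≥ 0.025, so fail to reject H₀.
The data do not give significant evidence that the true slope on weekly study hours is below 6.4502 points per unit, holding the other predictors fixed.

t = -0.863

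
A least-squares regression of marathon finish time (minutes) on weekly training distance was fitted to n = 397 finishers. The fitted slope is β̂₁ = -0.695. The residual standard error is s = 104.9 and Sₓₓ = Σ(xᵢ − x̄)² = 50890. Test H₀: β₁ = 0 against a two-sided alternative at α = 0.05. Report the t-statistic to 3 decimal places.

t = -1.495

SE(β̂₁) = s/√Sₓₓ = 104.9/√50890 = 0.465007.
t = -0.695 / 0.465007 = -1.495.
df = n − 2 = 395.
Two-sided p ≈ 0.1358, which is ≥ 0.05, so fail to reject H₀.
The data do not give significant evidence of an association between weekly training distance and marathon finish time.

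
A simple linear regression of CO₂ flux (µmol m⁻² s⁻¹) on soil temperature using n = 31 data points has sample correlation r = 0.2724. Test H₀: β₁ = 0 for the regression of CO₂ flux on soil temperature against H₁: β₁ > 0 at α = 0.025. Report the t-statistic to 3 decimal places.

t = r·√(n − 2)/√(1 − r²) = 0.2724·√29/√0.925798 = 1.525.
df = n − 2 = 29.
One-sided p ≈ 0.0691, which is ≥ 0.025, so fail to reject H₀.
The data do not give significant evidence of a linear association between soil temperature and CO₂ flux.

t = 1.525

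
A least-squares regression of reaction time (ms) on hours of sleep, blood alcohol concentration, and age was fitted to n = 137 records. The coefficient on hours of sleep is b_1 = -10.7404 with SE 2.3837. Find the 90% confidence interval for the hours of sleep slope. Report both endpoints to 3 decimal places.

(-14.689, -6.792)

df = n − k − 1 = 137 − 3 − 1 = 133.
t* = t_{0.05, 133} = 1.656391.
Margin = t* × SE = 1.656391 × 2.3837 = 3.94834.
CI: -10.7404 ± 3.94834 → (-14.689, -6.792).
With 90% confidence, each one-unit increase in hours of sleep is associated with a change of between -14.689 and -6.792 ms in reaction time, holding the other predictors fixed.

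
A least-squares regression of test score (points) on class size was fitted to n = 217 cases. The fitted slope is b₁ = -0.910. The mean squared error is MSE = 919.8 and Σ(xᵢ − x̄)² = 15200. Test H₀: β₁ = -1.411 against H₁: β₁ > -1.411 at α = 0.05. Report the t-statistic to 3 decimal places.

t = 2.037

SE(b₁) = √(MSE/Sₓₓ) = √(919.8/15200) = 0.245994.
t = (-0.910 − (-1.411)) / 0.245994 = 2.037.
df = n − 2 = 215.
One-sided p ≈ 0.0215, which is < 0.05, so reject H₀.
There is evidence that the true slope on class size exceeds -1.411 points per unit.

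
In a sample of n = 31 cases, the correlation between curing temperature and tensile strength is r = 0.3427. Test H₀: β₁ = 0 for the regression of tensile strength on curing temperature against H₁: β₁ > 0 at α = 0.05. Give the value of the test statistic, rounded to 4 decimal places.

t = 1.9645

t = r·√(n − 2)/√(1 − r²) = 0.3427·√29/√0.882557 = 1.9645.
df = n − 2 = 29.
One-sided p ≈ 0.0296, which is < 0.05, so reject H₀.
There is evidence of a linear association between curing temperature and tensile strength.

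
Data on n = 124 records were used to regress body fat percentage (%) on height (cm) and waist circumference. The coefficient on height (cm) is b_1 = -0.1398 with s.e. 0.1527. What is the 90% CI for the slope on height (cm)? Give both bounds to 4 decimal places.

(-0.3929, 0.1133)

df = n − k − 1 = 124 − 2 − 1 = 121.
t* = t_{0.05, 121} = 1.657544.
Margin = t* × SE = 1.657544 × 0.1527 = 0.253107.
CI: -0.1398 ± 0.253107 → (-0.3929, 0.1133).
With 90% confidence, each one-unit increase in height (cm) is associated with a change of between -0.3929 and 0.1133 % in body fat percentage, holding the other predictors fixed.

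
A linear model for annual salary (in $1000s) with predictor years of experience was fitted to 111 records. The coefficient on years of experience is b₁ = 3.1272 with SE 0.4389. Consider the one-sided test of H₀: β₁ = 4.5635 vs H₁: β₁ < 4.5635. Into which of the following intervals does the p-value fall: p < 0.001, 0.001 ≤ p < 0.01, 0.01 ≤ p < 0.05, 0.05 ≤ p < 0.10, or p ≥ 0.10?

p < 0.001

t = (3.1272 − 4.5635) / 0.4389 = -3.272.
df = n − 2 = 111 − 2 = 109.
One-sided p = P(T_{109} < t) ≈ 0.0007.
So p < 0.001.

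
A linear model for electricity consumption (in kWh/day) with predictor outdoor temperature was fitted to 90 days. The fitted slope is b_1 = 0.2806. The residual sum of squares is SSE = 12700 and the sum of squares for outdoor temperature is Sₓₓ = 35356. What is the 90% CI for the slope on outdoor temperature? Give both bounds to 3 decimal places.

MSE = SSE/(n − 2) = 12700/88 = 144.318.
SE(b_1) = √(MSE/Sₓₓ) = √(144.318/35356) = 0.0638894.
df = n − 2 = 88.
t* = t_{0.05, 88} = 1.662354.
Margin = t* × SE = 1.662354 × 0.0638894 = 0.10621.
CI: 0.2806 ± 0.10621 → (0.174, 0.387).
With 90% confidence, each one-unit increase in outdoor temperature is associated with a change of between 0.174 and 0.387 kWh/day in electricity consumption.

(0.174, 0.387)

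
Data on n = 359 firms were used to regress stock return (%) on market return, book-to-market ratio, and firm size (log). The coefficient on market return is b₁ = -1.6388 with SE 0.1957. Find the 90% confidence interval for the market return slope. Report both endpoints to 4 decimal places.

(-1.9615, -1.3161)

df = n − k − 1 = 359 − 3 − 1 = 355.
t* = t_{0.05, 355} = 1.649157.
Margin = t* × SE = 1.649157 × 0.1957 = 0.322740.
CI: -1.6388 ± 0.322740 → (-1.9615, -1.3161).
With 90% confidence, each one-unit increase in market return is associated with a change of between -1.9615 and -1.3161 % in stock return, holding the other predictors fixed.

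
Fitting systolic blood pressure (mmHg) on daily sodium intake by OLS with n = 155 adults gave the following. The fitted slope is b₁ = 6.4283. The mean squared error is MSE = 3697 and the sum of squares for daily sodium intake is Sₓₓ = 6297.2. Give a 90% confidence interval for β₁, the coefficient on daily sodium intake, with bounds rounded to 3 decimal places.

(5.160, 7.696)

SE(b₁) = √(MSE/Sₓₓ) = √(3697/6297.2) = 0.766216.
df = n − 2 = 153.
t* = t_{0.05, 153} = 1.654874.
Margin = t* × SE = 1.654874 × 0.766216 = 1.26799.
CI: 6.4283 ± 1.26799 → (5.160, 7.696).
With 90% confidence, each one-unit increase in daily sodium intake is associated with a change of between 5.160 and 7.696 mmHg in systolic blood pressure.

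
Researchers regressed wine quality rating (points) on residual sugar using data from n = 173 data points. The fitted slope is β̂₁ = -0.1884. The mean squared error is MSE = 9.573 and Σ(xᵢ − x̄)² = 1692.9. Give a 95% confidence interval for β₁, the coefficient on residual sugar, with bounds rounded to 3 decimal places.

(-0.337, -0.040)

SE(β̂₁) = √(MSE/Sₓₓ) = √(9.573/1692.9) = 0.0751984.
df = n − 2 = 171.
t* = t_{0.025, 171} = 1.973934.
Margin = t* × SE = 1.973934 × 0.0751984 = 0.14844.
CI: -0.1884 ± 0.14844 → (-0.337, -0.040).
With 95% confidence, each one-unit increase in residual sugar is associated with a change of between -0.337 and -0.040 points in wine quality rating.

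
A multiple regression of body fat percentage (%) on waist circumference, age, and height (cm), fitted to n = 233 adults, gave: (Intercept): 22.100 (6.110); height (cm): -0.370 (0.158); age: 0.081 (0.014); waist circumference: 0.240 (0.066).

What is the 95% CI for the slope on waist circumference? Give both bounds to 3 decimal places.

Read off: b = 0.240, SE = 0.066 for waist circumference.
df = n − k − 1 = 233 − 3 − 1 = 229.
t* = t_{0.025, 229} = 1.970377.
Margin = t* × SE = 1.970377 × 0.066 = 0.13004.
CI: 0.240 ± 0.13004 → (0.110, 0.370).

(0.110, 0.370)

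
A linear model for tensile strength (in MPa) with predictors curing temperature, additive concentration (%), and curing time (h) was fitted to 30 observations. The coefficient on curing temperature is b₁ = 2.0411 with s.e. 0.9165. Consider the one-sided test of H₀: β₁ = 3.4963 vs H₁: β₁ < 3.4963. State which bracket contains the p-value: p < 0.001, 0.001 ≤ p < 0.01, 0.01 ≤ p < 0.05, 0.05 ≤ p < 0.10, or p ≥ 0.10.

0.05 ≤ p < 0.10

t = (2.0411 − 3.4963) / 0.9165 = -1.588.
df = n − k − 1 = 30 − 3 − 1 = 26.
One-sided p = P(T_{26} < t) ≈ 0.0622.
So 0.05 ≤ p < 0.10.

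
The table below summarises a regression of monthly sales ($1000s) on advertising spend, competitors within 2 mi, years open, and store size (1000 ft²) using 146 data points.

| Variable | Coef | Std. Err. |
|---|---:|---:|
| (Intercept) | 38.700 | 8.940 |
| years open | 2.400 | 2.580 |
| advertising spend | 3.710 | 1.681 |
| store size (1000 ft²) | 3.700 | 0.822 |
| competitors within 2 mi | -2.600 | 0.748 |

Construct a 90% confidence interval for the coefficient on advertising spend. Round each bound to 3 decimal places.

(0.927, 6.493)

Read off: b = 3.710, SE = 1.681 for advertising spend.
df = n − k − 1 = 146 − 4 − 1 = 141.
t* = t_{0.05, 141} = 1.655732.
Margin = t* × SE = 1.655732 × 1.681 = 2.78329.
CI: 3.710 ± 2.78329 → (0.927, 6.493).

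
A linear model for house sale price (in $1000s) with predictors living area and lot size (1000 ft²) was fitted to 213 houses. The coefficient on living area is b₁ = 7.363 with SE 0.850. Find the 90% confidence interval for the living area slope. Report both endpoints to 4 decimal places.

(5.9587, 8.7673)

df = n − k − 1 = 213 − 2 − 1 = 210.
t* = t_{0.05, 210} = 1.652142.
Margin = t* × SE = 1.652142 × 0.850 = 1.404321.
CI: 7.363 ± 1.404321 → (5.9587, 8.7673).
With 90% confidence, each one-unit increase in living area is associated with a change of between 5.9587 and 8.7673 $1000s in house sale price, holding the other predictors fixed.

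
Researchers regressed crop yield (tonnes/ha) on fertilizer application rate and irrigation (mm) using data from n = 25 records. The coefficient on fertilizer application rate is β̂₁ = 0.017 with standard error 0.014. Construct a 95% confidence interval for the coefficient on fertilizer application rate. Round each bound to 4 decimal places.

(-0.0120, 0.0460)

df = n − k − 1 = 25 − 2 − 1 = 22.
t* = t_{0.025, 22} = 2.073873.
Margin = t* × SE = 2.073873 × 0.014 = 0.029034.
CI: 0.017 ± 0.029034 → (-0.0120, 0.0460).
With 95% confidence, each one-unit increase in fertilizer application rate is associated with a change of between -0.0120 and 0.0460 tonnes/ha in crop yield, holding the other predictors fixed.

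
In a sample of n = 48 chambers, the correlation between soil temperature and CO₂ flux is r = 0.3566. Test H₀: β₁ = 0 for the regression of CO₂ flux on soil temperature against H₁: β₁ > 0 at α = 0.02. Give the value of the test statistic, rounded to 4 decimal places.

t = 2.5888

t = r·√(n − 2)/√(1 − r²) = 0.3566·√46/√0.872836 = 2.5888.
df = n − 2 = 46.
One-sided p ≈ 0.0064, which is < 0.02, so reject H₀.
There is evidence of a linear association between soil temperature and CO₂ flux.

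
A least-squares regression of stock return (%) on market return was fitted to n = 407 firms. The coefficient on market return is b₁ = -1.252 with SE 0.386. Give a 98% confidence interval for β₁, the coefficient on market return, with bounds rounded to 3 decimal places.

df = n − 2 = 407 − 2 = 405.
t* = t_{0.01, 405} = 2.33559.
Margin = t* × SE = 2.33559 × 0.386 = 0.90154.
CI: -1.252 ± 0.90154 → (-2.154, -0.350).
With 98% confidence, each one-unit increase in market return is associated with a change of between -2.154 and -0.350 % in stock return.

(-2.154, -0.350)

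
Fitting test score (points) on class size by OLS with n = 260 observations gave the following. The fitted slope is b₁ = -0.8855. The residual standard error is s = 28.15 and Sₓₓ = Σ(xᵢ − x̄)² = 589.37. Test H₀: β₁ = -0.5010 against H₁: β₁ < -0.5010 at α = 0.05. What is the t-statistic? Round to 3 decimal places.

SE(b₁) = s/√Sₓₓ = 28.15/√589.37 = 1.15954.
t = (-0.8855 − (-0.5010)) / 1.15954 = -0.332.
df = n − 2 = 258.
One-sided p ≈ 0.3702, which is ≥ 0.05, so fail to reject H₀.
The data do not give significant evidence that the true slope on class size is below -0.5010 points per unit.

t = -0.332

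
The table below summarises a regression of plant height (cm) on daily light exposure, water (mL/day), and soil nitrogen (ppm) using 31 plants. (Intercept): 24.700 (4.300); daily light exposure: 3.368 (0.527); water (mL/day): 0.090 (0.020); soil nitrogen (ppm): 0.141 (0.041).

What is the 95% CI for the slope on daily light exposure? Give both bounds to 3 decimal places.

(2.287, 4.449)

Read off: b = 3.368, SE = 0.527 for daily light exposure.
df = n − k − 1 = 31 − 3 − 1 = 27.
t* = t_{0.025, 27} = 2.051831.
Margin = t* × SE = 2.051831 × 0.527 = 1.08131.
CI: 3.368 ± 1.08131 → (2.287, 4.449).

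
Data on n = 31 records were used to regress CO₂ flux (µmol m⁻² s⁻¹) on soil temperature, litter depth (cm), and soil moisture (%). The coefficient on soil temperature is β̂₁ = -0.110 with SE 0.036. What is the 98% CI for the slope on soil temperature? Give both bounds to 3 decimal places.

(-0.199, -0.021)

df = n − k − 1 = 31 − 3 − 1 = 27.
t* = t_{0.01, 27} = 2.47266.
Margin = t* × SE = 2.47266 × 0.036 = 0.08902.
CI: -0.110 ± 0.08902 → (-0.199, -0.021).
With 98% confidence, each one-unit increase in soil temperature is associated with a change of between -0.199 and -0.021 µmol m⁻² s⁻¹ in CO₂ flux, holding the other predictors fixed.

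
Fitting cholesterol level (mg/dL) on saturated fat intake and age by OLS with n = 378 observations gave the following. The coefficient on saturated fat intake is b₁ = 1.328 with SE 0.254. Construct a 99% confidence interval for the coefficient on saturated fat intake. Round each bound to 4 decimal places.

(0.6704, 1.9856)

df = n − k − 1 = 378 − 2 − 1 = 375.
t* = t_{0.005, 375} = 2.589003.
Margin = t* × SE = 2.589003 × 0.254 = 0.657607.
CI: 1.328 ± 0.657607 → (0.6704, 1.9856).
With 99% confidence, each one-unit increase in saturated fat intake is associated with a change of between 0.6704 and 1.9856 mg/dL in cholesterol level, holding the other predictors fixed.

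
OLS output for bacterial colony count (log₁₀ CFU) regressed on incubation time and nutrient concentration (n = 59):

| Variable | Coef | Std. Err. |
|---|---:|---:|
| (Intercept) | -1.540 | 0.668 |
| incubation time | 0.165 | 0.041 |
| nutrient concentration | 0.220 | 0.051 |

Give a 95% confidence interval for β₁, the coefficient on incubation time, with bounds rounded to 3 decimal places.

(0.083, 0.247)

Read off: b = 0.165, SE = 0.041 for incubation time.
df = n − k − 1 = 59 − 2 − 1 = 56.
t* = t_{0.025, 56} = 2.003241.
Margin = t* × SE = 2.003241 × 0.041 = 0.08213.
CI: 0.165 ± 0.08213 → (0.083, 0.247).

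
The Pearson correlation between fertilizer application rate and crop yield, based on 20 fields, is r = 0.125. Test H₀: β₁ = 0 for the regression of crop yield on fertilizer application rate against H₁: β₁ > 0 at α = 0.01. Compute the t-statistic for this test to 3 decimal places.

t = r·√(n − 2)/√(1 − r²) = 0.125·√18/√0.984375 = 0.535.
df = n − 2 = 18.
One-sided p ≈ 0.2998, which is ≥ 0.01, so fail to reject H₀.
The data do not give significant evidence of a linear association between fertilizer application rate and crop yield.

t = 0.535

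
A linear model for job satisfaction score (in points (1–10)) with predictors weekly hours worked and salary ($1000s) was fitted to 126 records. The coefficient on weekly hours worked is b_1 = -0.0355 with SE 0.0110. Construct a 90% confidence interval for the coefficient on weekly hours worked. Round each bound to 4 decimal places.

(-0.0537, -0.0173)

df = n − k − 1 = 126 − 2 − 1 = 123.
t* = t_{0.05, 123} = 1.657336.
Margin = t* × SE = 1.657336 × 0.0110 = 0.018231.
CI: -0.0355 ± 0.018231 → (-0.0537, -0.0173).
With 90% confidence, each one-unit increase in weekly hours worked is associated with a change of between -0.0537 and -0.0173 points (1–10) in job satisfaction score, holding the other predictors fixed.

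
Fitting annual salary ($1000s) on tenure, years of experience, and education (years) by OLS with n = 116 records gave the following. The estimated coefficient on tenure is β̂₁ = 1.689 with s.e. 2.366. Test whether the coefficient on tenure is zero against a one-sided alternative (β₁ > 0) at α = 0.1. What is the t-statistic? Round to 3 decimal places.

H₀: β₁ = 0 vs H₁: β₁ > 0.
t = (β̂₁ − β₁⁰)/SE = 1.689 / 2.366 = 0.714.
df = n − k − 1 = 116 − 3 − 1 = 112.
One-sided p ≈ 0.2384, which is ≥ 0.1, so fail to reject H₀.
The data do not give significant evidence that the true slope on tenure is positive, holding the other predictors fixed.

t = 0.714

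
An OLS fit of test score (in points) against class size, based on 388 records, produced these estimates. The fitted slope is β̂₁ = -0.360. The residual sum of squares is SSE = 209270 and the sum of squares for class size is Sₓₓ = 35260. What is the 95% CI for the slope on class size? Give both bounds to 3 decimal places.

(-0.604, -0.116)

MSE = SSE/(n − 2) = 209270/386 = 542.15.
SE(β̂₁) = √(MSE/Sₓₓ) = √(542.15/35260) = 0.123999.
df = n − 2 = 386.
t* = t_{0.025, 386} = 1.966129.
Margin = t* × SE = 1.966129 × 0.123999 = 0.24380.
CI: -0.360 ± 0.24380 → (-0.604, -0.116).
With 95% confidence, each one-unit increase in class size is associated with a change of between -0.604 and -0.116 points in test score.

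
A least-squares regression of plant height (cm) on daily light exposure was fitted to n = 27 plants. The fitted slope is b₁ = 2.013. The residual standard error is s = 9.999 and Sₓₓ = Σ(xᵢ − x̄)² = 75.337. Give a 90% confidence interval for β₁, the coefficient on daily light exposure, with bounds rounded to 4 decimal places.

SE(b₁) = s/√Sₓₓ = 9.999/√75.337 = 1.152.
df = n − 2 = 25.
t* = t_{0.05, 25} = 1.708141.
Margin = t* × SE = 1.708141 × 1.152 = 1.967778.
CI: 2.013 ± 1.967778 → (0.0452, 3.9808).
With 90% confidence, each one-unit increase in daily light exposure is associated with a change of between 0.0452 and 3.9808 cm in plant height.

(0.0452, 3.9808)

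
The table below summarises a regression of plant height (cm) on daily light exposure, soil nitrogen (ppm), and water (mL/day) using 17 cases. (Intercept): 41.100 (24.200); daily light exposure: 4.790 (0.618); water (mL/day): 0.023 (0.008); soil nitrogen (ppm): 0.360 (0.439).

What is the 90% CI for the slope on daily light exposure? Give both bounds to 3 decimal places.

Read off: b = 4.790, SE = 0.618 for daily light exposure.
df = n − k − 1 = 17 − 3 − 1 = 13.
t* = t_{0.05, 13} = 1.770933.
Margin = t* × SE = 1.770933 × 0.618 = 1.09444.
CI: 4.790 ± 1.09444 → (3.696, 5.884).

(3.696, 5.884)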